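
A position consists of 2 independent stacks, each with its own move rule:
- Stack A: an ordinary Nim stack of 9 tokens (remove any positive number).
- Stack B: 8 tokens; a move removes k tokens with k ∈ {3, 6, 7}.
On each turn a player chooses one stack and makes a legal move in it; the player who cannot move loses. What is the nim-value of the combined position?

11

Stack A is a plain Nim stack of size 9, so its Grundy value is 9.
For stack B, compute g(0), g(1), … with moves {3, 6, 7}:
g(0) = mex{} = 0
g(1) = mex{} = 0
g(2) = mex{} = 0
g(3) = mex{0} = 1
g(4) = mex{0} = 1
g(5) = mex{0} = 1
g(6) = mex{0,1} = 2
g(7) = mex{0,1} = 2
g(8) = mex{0,1} = 2
So g(8) = 2.
The value of a disjunctive sum is the nim-sum of the parts.
Combined value = 9 XOR 2 = 11.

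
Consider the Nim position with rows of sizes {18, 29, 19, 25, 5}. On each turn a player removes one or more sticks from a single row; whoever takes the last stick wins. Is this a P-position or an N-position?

Nim-sum: 18 XOR 29 XOR 19 XOR 25 XOR 5 = 0.
The nim-sum is 0, so this is a P-position: the player to move is in a losing position under optimal play.

P-position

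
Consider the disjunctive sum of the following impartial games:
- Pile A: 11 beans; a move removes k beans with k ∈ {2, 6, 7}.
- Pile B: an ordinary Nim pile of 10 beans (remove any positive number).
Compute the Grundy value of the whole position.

11

For pile A, compute g(0), g(1), … with moves {2, 6, 7}:
k:     0  1  2  3  4  5  6  7  8  9 10 11
g(k):  0  0  1  1  0  0  1  1  2  0  3  1
So g(11) = 1.
Pile B is a plain Nim pile of size 10, so its Grundy value is 10.
The value of a disjunctive sum is the nim-sum of the parts.
Combined value = 1 ⊕ 10 = 11.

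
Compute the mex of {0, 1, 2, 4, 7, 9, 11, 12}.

The values 0, 1, 2 are all present; 3 is the first non-negative integer missing from the set.

3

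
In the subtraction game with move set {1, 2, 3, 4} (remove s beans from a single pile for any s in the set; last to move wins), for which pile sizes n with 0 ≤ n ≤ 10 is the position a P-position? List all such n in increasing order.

0, 5, 10

Grundy values for subtraction set {1, 2, 3, 4}:
k:     0  1  2  3  4  5  6  7  8  9 10
g(k):  0  1  2  3  4  0  1  2  3  4  0
The P-positions (g = 0) in 0..10 are 0, 5, 10.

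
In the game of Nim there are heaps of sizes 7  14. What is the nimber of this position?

9

Nim-sum: 7 ^ 14 = 9.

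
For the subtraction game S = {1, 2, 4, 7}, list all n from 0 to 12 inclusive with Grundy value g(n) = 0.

0, 3, 6, 9, 12

Build the Grundy sequence with g(k) = mex{g(k−s) : s ∈ {1, 2, 4, 7}, s ≤ k}:
k:     0  1  2  3  4  5  6  7  8  9 10 11 12
g(k):  0  1  2  0  1  2  0  1  2  0  1  2  0
The P-positions (g = 0) in 0..12 are 0, 3, 6, 9, 12.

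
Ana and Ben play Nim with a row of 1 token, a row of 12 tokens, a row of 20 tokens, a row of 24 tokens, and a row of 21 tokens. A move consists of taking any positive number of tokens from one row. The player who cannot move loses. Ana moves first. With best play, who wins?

Write each in binary and XOR column by column:
  00001  (1)
  01100  (12)
  10100  (20)
  11000  (24)
  10101  (21)
  -----
  10100  (20)
The nim-sum is 20 ≠ 0, so this is an N-position: the player to move can win; Ana has a winning move.

Ana wins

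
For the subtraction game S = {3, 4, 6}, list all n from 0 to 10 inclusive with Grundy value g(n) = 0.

0, 1, 2, 9, 10

Grundy values for subtraction set {3, 4, 6}:
g(0) = mex{} = 0
g(1) = mex{} = 0
g(2) = mex{} = 0
g(3) = mex{0} = 1
g(4) = mex{0} = 1
g(5) = mex{0} = 1
g(6) = mex{0,1} = 2
g(7) = mex{0,1} = 2
g(8) = mex{0,1} = 2
g(9) = mex{1,2} = 0
g(10) = mex{1,2} = 0
The P-positions (g = 0) in 0..10 are 0, 1, 2, 9, 10.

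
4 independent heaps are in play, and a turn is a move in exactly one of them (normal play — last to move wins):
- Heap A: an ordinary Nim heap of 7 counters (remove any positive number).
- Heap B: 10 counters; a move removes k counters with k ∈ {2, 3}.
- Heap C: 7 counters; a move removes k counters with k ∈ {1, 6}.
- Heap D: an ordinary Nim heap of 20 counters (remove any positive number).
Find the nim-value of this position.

19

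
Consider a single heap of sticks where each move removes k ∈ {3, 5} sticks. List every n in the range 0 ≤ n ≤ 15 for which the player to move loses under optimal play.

0, 1, 2, 8, 9, 10

Build the Grundy sequence with g(k) = mex{g(k−s) : s ∈ {3, 5}, s ≤ k}:
k:     0  1  2  3  4  5  6  7  8  9 10 11 12 13 14 15
g(k):  0  0  0  1  1  1  2  2  0  0  0  1  1  1  2  2
The P-positions (g = 0) in 0..15 are 0, 1, 2, 8, 9, 10.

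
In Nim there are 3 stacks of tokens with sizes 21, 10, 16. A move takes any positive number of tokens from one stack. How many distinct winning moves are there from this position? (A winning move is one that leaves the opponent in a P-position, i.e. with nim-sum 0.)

Nim-sum: 21 ⊕ 10 ⊕ 16 = 15.
The overall nim-sum is X = 15. A stack of size p has a winning move iff p XOR X < p (reduce it to p XOR X).
  21: 21 XOR 15 = 26 ≥ 21 — no move.
  10: 10 XOR 15 = 5 < 10 — winning move (to 5).
  16: 16 XOR 15 = 31 ≥ 16 — no move.
That gives 1 winning move.

1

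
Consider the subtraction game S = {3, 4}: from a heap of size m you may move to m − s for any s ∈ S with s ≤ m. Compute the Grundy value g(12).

1

Grundy values for subtraction set {3, 4}:
k:     0  1  2  3  4  5  6  7  8  9 10 11 12
g(k):  0  0  0  1  1  1  2  0  0  0  1  1  1
So g(12) = 1.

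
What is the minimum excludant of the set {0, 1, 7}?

2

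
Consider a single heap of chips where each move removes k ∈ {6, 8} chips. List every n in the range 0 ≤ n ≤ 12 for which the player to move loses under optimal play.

0, 1, 2, 3, 4, 5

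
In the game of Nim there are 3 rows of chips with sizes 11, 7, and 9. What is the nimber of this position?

5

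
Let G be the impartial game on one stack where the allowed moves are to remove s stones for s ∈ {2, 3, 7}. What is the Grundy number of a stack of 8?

1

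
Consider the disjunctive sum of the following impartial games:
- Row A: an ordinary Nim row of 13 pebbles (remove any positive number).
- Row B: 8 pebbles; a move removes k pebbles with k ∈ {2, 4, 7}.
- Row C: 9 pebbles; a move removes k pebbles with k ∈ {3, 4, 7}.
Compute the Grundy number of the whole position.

15

Row A is a plain Nim row of size 13, so its Grundy value is 13.
Grundy values for row B (subtraction set {2, 4, 7}):
k:     0  1  2  3  4  5  6  7  8
g(k):  0  0  1  1  2  2  0  3  1
So g(8) = 1.
Build the Grundy sequence for row C with g(k) = mex{g(k−s) : s ∈ {3, 4, 7}, s ≤ k}:
k:     0  1  2  3  4  5  6  7  8  9
g(k):  0  0  0  1  1  1  2  2  2  3
So g(9) = 3.
By the Sprague-Grundy theorem, the Grundy value of a sum of independent games is the XOR of the component values.
Combined value = 13 ⊕ 1 ⊕ 3 = 15.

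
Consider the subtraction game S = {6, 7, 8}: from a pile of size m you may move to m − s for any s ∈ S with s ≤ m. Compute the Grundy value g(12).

2

Grundy values for subtraction set {6, 7, 8}:
g(0) = mex{} = 0
g(1) = mex{} = 0
g(2) = mex{} = 0
g(3) = mex{} = 0
g(4) = mex{} = 0
g(5) = mex{} = 0
g(6) = mex{0} = 1
g(7) = mex{0} = 1
g(8) = mex{0} = 1
g(9) = mex{0} = 1
g(10) = mex{0} = 1
g(11) = mex{0} = 1
g(12) = mex{0,1} = 2
So g(12) = 2.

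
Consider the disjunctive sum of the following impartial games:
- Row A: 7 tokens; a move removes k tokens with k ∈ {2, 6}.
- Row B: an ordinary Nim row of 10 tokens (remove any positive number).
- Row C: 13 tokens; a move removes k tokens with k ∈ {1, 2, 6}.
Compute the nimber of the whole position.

8

Grundy values for row A (subtraction set {2, 6}):
g(0) = mex{} = 0
g(1) = mex{} = 0
g(2) = mex{0} = 1
g(3) = mex{0} = 1
g(4) = mex{1} = 0
g(5) = mex{1} = 0
g(6) = mex{0} = 1
g(7) = mex{0} = 1
So g(7) = 1.
Row B is a plain Nim row of size 10, so its Grundy value is 10.
Grundy values for row C (subtraction set {1, 2, 6}):
g(0) = mex{} = 0
g(1) = mex{0} = 1
g(2) = mex{0,1} = 2
g(3) = mex{1,2} = 0
g(4) = mex{0,2} = 1
g(5) = mex{0,1} = 2
g(6) = mex{0,1,2} = 3
g(7) = mex{1,2,3} = 0
g(8) = mex{0,2,3} = 1
g(9) = mex{0,1} = 2
g(10) = mex{1,2} = 0
g(11) = mex{0,2} = 1
g(12) = mex{0,1,3} = 2
g(13) = mex{0,1,2} = 3
So g(13) = 3.
The value of a disjunctive sum is the nim-sum of the parts.
Combined value = 1 ⊕ 10 ⊕ 3 = 8.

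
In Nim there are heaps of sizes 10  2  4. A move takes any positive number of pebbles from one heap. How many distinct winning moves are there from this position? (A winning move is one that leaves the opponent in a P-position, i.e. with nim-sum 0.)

1

Compute the nim-sum pairwise:
10 XOR 2 = 8
8 XOR 4 = 12
The overall nim-sum is X = 12. A heap of size p has a winning move iff p XOR X < p (reduce it to p XOR X).
  10: 10 XOR 12 = 6 < 10 — winning move (to 6).
  2: 2 XOR 12 = 14 ≥ 2 — no move.
  4: 4 XOR 12 = 8 ≥ 4 — no move.
That gives 1 winning move.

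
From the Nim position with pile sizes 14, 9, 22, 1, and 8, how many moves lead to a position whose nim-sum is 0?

1

Compute the nim-sum pairwise:
14 ⊕ 9 = 7
7 ⊕ 22 = 17
17 ⊕ 1 = 16
16 ⊕ 8 = 24
The overall nim-sum is X = 24. A pile of size p has a winning move iff p XOR X < p (reduce it to p XOR X).
  14: 14 XOR 24 = 22 ≥ 14 — no move.
  9: 9 XOR 24 = 17 ≥ 9 — no move.
  22: 22 XOR 24 = 14 < 22 — winning move (to 14).
  1: 1 XOR 24 = 25 ≥ 1 — no move.
  8: 8 XOR 24 = 16 ≥ 8 — no move.
That gives 1 winning move.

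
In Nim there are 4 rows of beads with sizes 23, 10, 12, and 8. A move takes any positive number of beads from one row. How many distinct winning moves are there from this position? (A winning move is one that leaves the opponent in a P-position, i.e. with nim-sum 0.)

In binary:
  10111  (23)
  01010  (10)
  01100  (12)
  01000  (8)
  -----
  11001  (25)
The overall nim-sum is X = 25. A row of size p has a winning move iff p XOR X < p (reduce it to p XOR X).
  23: 23 XOR 25 = 14 < 23 — winning move (to 14).
  10: 10 XOR 25 = 19 ≥ 10 — no move.
  12: 12 XOR 25 = 21 ≥ 12 — no move.
  8: 8 XOR 25 = 17 ≥ 8 — no move.
That gives 1 winning move.

1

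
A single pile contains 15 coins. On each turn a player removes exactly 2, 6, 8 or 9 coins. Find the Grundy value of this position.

Build the Grundy sequence with g(k) = mex{g(k−s) : s ∈ {2, 6, 8, 9}, s ≤ k}:
k:     0  1  2  3  4  5  6  7  8  9 10 11 12 13 14 15
g(k):  0  0  1  1  0  0  1  1  2  2  3  3  2  2  3  0
So g(15) = 0.

0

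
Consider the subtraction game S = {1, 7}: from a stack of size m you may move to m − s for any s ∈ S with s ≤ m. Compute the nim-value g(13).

1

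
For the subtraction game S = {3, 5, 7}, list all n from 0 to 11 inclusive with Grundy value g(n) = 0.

Compute g(0), g(1), … for moves {3, 5, 7}:
k:     0  1  2  3  4  5  6  7  8  9 10 11
g(k):  0  0  0  1  1  1  2  2  2  3  0  0
The P-positions (g = 0) in 0..11 are 0, 1, 2, 10, 11.

0, 1, 2, 10, 11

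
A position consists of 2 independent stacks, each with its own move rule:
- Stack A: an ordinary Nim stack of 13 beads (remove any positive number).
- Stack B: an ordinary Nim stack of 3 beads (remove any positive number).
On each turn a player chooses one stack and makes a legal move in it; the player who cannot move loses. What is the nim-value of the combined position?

14

Stack A is a plain Nim stack of size 13, so its Grundy value is 13.
Stack B is a plain Nim stack of size 3, so its Grundy value is 3.
By the Sprague-Grundy theorem, the Grundy value of a sum of independent games is the XOR of the component values.
Combined value = 13 XOR 3 = 14.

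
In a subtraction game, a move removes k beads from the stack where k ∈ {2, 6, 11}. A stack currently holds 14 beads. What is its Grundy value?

3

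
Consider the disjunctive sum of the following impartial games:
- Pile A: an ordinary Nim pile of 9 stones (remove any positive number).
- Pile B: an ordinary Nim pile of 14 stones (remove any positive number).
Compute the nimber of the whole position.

7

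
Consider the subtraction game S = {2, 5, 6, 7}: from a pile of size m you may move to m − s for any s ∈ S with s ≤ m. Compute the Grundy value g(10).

Compute g(0), g(1), … for moves {2, 5, 6, 7}:
g(0) = mex{} = 0
g(1) = mex{} = 0
g(2) = mex{0} = 1
g(3) = mex{0} = 1
g(4) = mex{1} = 0
g(5) = mex{0,1} = 2
g(6) = mex{0} = 1
g(7) = mex{0,1,2} = 3
g(8) = mex{0,1} = 2
g(9) = mex{0,1,3} = 2
g(10) = mex{0,1,2} = 3
So g(10) = 3.

3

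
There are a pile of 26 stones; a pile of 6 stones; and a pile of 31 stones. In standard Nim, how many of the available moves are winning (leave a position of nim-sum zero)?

3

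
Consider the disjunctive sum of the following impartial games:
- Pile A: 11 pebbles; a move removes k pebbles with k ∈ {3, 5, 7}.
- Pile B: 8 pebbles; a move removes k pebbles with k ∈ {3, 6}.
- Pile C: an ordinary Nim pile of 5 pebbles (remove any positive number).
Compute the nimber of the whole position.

7

For pile A, compute g(0), g(1), … with moves {3, 5, 7}:
k:     0  1  2  3  4  5  6  7  8  9 10 11
g(k):  0  0  0  1  1  1  2  2  2  3  0  0
So g(11) = 0.
For pile B, compute g(0), g(1), … with moves {3, 6}:
k:     0  1  2  3  4  5  6  7  8
g(k):  0  0  0  1  1  1  2  2  2
So g(8) = 2.
Pile C is a plain Nim pile of size 5, so its Grundy value is 5.
The value of a disjunctive sum is the nim-sum of the parts.
Combined value = 0 ⊕ 2 ⊕ 5 = 7.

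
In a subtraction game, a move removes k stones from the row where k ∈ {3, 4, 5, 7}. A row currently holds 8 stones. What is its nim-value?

2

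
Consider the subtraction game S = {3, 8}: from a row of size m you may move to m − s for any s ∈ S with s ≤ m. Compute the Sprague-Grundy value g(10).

1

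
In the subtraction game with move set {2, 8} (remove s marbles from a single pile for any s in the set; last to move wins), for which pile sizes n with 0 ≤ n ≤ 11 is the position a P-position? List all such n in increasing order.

0, 1, 4, 5, 10, 11

Compute g(0), g(1), … for moves {2, 8}:
k:     0  1  2  3  4  5  6  7  8  9 10 11
g(k):  0  0  1  1  0  0  1  1  2  2  0  0
The P-positions (g = 0) in 0..11 are 0, 1, 4, 5, 10, 11.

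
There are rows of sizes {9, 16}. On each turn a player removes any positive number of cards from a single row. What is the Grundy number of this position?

Write each in binary and XOR column by column:
  01001  (9)
  10000  (16)
  -----
  11001  (25)

25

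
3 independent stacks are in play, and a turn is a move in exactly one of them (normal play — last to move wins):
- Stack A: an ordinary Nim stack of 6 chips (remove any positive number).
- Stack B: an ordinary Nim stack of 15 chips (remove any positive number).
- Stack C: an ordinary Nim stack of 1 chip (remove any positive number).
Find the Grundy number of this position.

8

Stack A is a plain Nim stack of size 6, so its Grundy value is 6.
Stack B is a plain Nim stack of size 15, so its Grundy value is 15.
Stack C is a plain Nim stack of size 1, so its Grundy value is 1.
The value of a disjunctive sum is the nim-sum of the parts.
Combined value = 6 ⊕ 15 ⊕ 1 = 8.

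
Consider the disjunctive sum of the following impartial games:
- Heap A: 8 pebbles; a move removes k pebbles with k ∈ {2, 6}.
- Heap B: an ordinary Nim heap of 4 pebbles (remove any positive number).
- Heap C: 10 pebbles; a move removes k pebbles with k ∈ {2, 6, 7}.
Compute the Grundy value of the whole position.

7

Build the Grundy sequence for heap A with g(k) = mex{g(k−s) : s ∈ {2, 6}, s ≤ k}:
k:     0  1  2  3  4  5  6  7  8
g(k):  0  0  1  1  0  0  1  1  0
So g(8) = 0.
Heap B is a plain Nim heap of size 4, so its Grundy value is 4.
Grundy values for heap C (subtraction set {2, 6, 7}):
k:     0  1  2  3  4  5  6  7  8  9 10
g(k):  0  0  1  1  0  0  1  1  2  0  3
So g(10) = 3.
By the Sprague-Grundy theorem, the Grundy value of a sum of independent games is the XOR of the component values.
Combined value = 0 XOR 4 XOR 3 = 7.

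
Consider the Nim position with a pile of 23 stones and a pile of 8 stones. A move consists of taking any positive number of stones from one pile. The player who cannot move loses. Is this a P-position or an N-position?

N-position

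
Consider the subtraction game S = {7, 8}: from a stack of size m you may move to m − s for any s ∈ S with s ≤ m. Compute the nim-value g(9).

Build the Grundy sequence with g(k) = mex{g(k−s) : s ∈ {7, 8}, s ≤ k}:
g(0) = mex{} = 0
g(1) = mex{} = 0
g(2) = mex{} = 0
g(3) = mex{} = 0
g(4) = mex{} = 0
g(5) = mex{} = 0
g(6) = mex{} = 0
g(7) = mex{0} = 1
g(8) = mex{0} = 1
g(9) = mex{0} = 1
So g(9) = 1.

1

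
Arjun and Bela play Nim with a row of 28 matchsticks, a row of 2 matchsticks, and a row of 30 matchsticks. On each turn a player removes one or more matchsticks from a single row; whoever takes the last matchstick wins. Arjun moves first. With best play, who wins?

Compute the nim-sum pairwise:
28 ^ 2 = 30
30 ^ 30 = 0
The nim-sum is 0, so this is a P-position: the player to move is in a losing position under optimal play; Arjun is about to move from it and so loses — Bela wins.

Bela wins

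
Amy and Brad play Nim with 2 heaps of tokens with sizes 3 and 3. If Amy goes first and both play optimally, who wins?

Brad wins

Nim-sum: 3 ⊕ 3 = 0.
The nim-sum is 0, so this is a P-position: the player to move is in a losing position under optimal play; Amy is about to move from it and so loses — Brad wins.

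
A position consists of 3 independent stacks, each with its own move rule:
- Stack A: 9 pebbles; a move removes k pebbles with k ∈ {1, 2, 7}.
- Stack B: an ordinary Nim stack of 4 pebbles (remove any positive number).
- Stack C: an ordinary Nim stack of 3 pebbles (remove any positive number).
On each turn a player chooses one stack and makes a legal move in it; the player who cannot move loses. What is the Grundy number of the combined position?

For stack A, compute g(0), g(1), … with moves {1, 2, 7}:
k:     0  1  2  3  4  5  6  7  8  9
g(k):  0  1  2  0  1  2  0  1  2  0
So g(9) = 0.
Stack B is a plain Nim stack of size 4, so its Grundy value is 4.
Stack C is a plain Nim stack of size 3, so its Grundy value is 3.
The value of a disjunctive sum is the nim-sum of the parts.
Combined value = 0 ⊕ 4 ⊕ 3 = 7.

7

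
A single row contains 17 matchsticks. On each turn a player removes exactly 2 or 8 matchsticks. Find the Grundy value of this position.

1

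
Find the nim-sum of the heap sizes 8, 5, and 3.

In binary:
  1000  (8)
  0101  (5)
  0011  (3)
  ----
  1110  (14)

14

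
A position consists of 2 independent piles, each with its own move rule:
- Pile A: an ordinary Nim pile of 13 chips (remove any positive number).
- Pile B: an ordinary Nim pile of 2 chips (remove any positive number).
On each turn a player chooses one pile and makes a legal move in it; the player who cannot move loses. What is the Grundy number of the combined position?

15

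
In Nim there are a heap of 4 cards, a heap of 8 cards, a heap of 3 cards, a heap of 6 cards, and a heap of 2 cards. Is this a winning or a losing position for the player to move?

Compute the nim-sum pairwise:
4 XOR 8 = 12
12 XOR 3 = 15
15 XOR 6 = 9
9 XOR 2 = 11
The nim-sum is 11 ≠ 0, so this is an N-position: the player to move can win.

Winning position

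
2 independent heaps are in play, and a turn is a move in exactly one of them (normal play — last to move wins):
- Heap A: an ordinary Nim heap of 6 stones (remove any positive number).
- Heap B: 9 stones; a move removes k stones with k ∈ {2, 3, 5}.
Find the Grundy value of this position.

Heap A is a plain Nim heap of size 6, so its Grundy value is 6.
Grundy values for heap B (subtraction set {2, 3, 5}):
k:     0  1  2  3  4  5  6  7  8  9
g(k):  0  0  1  1  2  2  3  0  0  1
So g(9) = 1.
The value of a disjunctive sum is the nim-sum of the parts.
Combined value = 6 ⊕ 1 = 7.

7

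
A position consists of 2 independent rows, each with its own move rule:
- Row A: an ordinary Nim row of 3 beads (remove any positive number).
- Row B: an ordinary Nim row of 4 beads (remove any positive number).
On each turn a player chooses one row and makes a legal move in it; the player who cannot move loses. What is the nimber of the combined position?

Row A is a plain Nim row of size 3, so its Grundy value is 3.
Row B is a plain Nim row of size 4, so its Grundy value is 4.
By the Sprague-Grundy theorem, the Grundy value of a sum of independent games is the XOR of the component values.
Combined value = 3 XOR 4 = 7.

7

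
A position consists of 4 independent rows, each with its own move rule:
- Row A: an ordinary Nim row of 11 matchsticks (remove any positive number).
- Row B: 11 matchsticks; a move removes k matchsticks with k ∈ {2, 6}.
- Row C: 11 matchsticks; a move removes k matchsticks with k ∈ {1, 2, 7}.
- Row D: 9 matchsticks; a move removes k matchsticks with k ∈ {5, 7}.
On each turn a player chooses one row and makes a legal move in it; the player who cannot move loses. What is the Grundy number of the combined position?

Row A is a plain Nim row of size 11, so its Grundy value is 11.
Build the Grundy sequence for row B with g(k) = mex{g(k−s) : s ∈ {2, 6}, s ≤ k}:
g(0) = mex{} = 0
g(1) = mex{} = 0
g(2) = mex{0} = 1
g(3) = mex{0} = 1
g(4) = mex{1} = 0
g(5) = mex{1} = 0
g(6) = mex{0} = 1
g(7) = mex{0} = 1
g(8) = mex{1} = 0
g(9) = mex{1} = 0
g(10) = mex{0} = 1
g(11) = mex{0} = 1
So g(11) = 1.
Grundy values for row C (subtraction set {1, 2, 7}):
k:     0  1  2  3  4  5  6  7  8  9 10 11
g(k):  0  1  2  0  1  2  0  1  2  0  1  2
So g(11) = 2.
For row D, compute g(0), g(1), … with moves {5, 7}:
g(0) = mex{} = 0
g(1) = mex{} = 0
g(2) = mex{} = 0
g(3) = mex{} = 0
g(4) = mex{} = 0
g(5) = mex{0} = 1
g(6) = mex{0} = 1
g(7) = mex{0} = 1
g(8) = mex{0} = 1
g(9) = mex{0} = 1
So g(9) = 1.
The value of a disjunctive sum is the nim-sum of the parts.
Combined value = 11 ⊕ 1 ⊕ 2 ⊕ 1 = 9.

9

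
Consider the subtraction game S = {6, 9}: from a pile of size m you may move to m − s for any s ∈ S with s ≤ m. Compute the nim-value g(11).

Grundy values for subtraction set {6, 9}:
g(0) = mex{} = 0
g(1) = mex{} = 0
g(2) = mex{} = 0
g(3) = mex{} = 0
g(4) = mex{} = 0
g(5) = mex{} = 0
g(6) = mex{0} = 1
g(7) = mex{0} = 1
g(8) = mex{0} = 1
g(9) = mex{0} = 1
g(10) = mex{0} = 1
g(11) = mex{0} = 1
So g(11) = 1.

1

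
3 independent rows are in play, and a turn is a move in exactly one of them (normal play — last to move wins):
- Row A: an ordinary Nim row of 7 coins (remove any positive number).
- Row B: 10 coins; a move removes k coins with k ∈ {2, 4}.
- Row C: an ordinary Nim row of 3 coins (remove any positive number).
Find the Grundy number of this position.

Row A is a plain Nim row of size 7, so its Grundy value is 7.
For row B, compute g(0), g(1), … with moves {2, 4}:
k:     0  1  2  3  4  5  6  7  8  9 10
g(k):  0  0  1  1  2  2  0  0  1  1  2
So g(10) = 2.
Row C is a plain Nim row of size 3, so its Grundy value is 3.
By the Sprague-Grundy theorem, the Grundy value of a sum of independent games is the XOR of the component values.
Combined value = 7 ⊕ 2 ⊕ 3 = 6.

6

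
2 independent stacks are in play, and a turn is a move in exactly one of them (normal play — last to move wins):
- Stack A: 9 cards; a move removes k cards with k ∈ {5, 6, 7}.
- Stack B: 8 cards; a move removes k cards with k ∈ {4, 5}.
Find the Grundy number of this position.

3

Grundy values for stack A (subtraction set {5, 6, 7}):
k:     0  1  2  3  4  5  6  7  8  9
g(k):  0  0  0  0  0  1  1  1  1  1
So g(9) = 1.
Build the Grundy sequence for stack B with g(k) = mex{g(k−s) : s ∈ {4, 5}, s ≤ k}:
k:     0  1  2  3  4  5  6  7  8
g(k):  0  0  0  0  1  1  1  1  2
So g(8) = 2.
By the Sprague-Grundy theorem, the Grundy value of a sum of independent games is the XOR of the component values.
Combined value = 1 XOR 2 = 3.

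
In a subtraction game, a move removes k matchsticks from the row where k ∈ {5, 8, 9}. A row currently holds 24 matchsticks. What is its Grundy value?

Build the Grundy sequence with g(k) = mex{g(k−s) : s ∈ {5, 8, 9}, s ≤ k}:
k:     0  1  2  3  4  5  6  7  8  9 10 11 12 13 14 15 16 17 18 19 20 21 22 23 24
g(k):  0  0  0  0  0  1  1  1  1  1  2  2  2  2  0  0  0  0  0  1  1  1  1  1  2
So g(24) = 2.

2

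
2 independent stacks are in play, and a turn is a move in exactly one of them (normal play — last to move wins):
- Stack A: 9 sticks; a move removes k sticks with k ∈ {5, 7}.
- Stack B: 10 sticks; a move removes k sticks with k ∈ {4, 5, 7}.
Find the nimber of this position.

Grundy values for stack A (subtraction set {5, 7}):
k:     0  1  2  3  4  5  6  7  8  9
g(k):  0  0  0  0  0  1  1  1  1  1
So g(9) = 1.
For stack B, compute g(0), g(1), … with moves {4, 5, 7}:
k:     0  1  2  3  4  5  6  7  8  9 10
g(k):  0  0  0  0  1  1  1  1  2  2  2
So g(10) = 2.
By the Sprague-Grundy theorem, the Grundy value of a sum of independent games is the XOR of the component values.
Combined value = 1 ⊕ 2 = 3.

3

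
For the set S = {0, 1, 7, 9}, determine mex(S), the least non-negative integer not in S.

The values 0, 1 are all present; 2 is the first non-negative integer missing from the set.

2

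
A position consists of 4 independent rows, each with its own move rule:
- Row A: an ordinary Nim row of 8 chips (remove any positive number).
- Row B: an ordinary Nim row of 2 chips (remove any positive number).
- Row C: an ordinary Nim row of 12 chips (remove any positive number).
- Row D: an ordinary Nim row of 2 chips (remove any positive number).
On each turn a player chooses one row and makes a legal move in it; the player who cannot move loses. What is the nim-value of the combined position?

4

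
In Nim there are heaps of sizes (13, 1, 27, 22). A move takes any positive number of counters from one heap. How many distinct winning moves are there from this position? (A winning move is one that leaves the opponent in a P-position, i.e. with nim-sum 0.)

3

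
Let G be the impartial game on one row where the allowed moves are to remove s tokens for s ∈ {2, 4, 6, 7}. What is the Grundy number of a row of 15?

Build the Grundy sequence with g(k) = mex{g(k−s) : s ∈ {2, 4, 6, 7}, s ≤ k}:
k:     0  1  2  3  4  5  6  7  8  9 10 11 12 13 14 15
g(k):  0  0  1  1  2  2  3  3  4  0  0  1  1  2  2  3
So g(15) = 3.

3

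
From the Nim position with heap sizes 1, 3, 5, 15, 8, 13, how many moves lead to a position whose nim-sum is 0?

3

Nim-sum: 1 ⊕ 3 ⊕ 5 ⊕ 15 ⊕ 8 ⊕ 13 = 13.
The overall nim-sum is X = 13. A heap of size p has a winning move iff p XOR X < p (reduce it to p XOR X).
  1: 1 XOR 13 = 12 ≥ 1 — no move.
  3: 3 XOR 13 = 14 ≥ 3 — no move.
  5: 5 XOR 13 = 8 ≥ 5 — no move.
  15: 15 XOR 13 = 2 < 15 — winning move (to 2).
  8: 8 XOR 13 = 5 < 8 — winning move (to 5).
  13: 13 XOR 13 = 0 < 13 — winning move (to 0).
That gives 3 winning moves.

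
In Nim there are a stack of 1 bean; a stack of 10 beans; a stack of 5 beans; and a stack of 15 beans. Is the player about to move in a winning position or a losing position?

Winning position

Compute the nim-sum pairwise:
1 ⊕ 10 = 11
11 ⊕ 5 = 14
14 ⊕ 15 = 1
The nim-sum is 1 ≠ 0, so this is an N-position: the player to move can win.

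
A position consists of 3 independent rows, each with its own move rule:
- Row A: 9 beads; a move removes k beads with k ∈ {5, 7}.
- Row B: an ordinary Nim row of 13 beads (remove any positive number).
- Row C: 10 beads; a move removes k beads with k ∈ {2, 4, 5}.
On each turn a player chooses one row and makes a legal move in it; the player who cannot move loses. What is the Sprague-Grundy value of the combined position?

Grundy values for row A (subtraction set {5, 7}):
k:     0  1  2  3  4  5  6  7  8  9
g(k):  0  0  0  0  0  1  1  1  1  1
So g(9) = 1.
Row B is a plain Nim row of size 13, so its Grundy value is 13.
Build the Grundy sequence for row C with g(k) = mex{g(k−s) : s ∈ {2, 4, 5}, s ≤ k}:
k:     0  1  2  3  4  5  6  7  8  9 10
g(k):  0  0  1  1  2  2  3  0  0  1  1
So g(10) = 1.
The value of a disjunctive sum is the nim-sum of the parts.
Combined value = 1 XOR 13 XOR 1 = 13.

13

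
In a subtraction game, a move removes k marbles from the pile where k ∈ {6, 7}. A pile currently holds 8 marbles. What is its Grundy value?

Compute g(0), g(1), … for moves {6, 7}:
g(0) = mex{} = 0
g(1) = mex{} = 0
g(2) = mex{} = 0
g(3) = mex{} = 0
g(4) = mex{} = 0
g(5) = mex{} = 0
g(6) = mex{0} = 1
g(7) = mex{0} = 1
g(8) = mex{0} = 1
So g(8) = 1.

1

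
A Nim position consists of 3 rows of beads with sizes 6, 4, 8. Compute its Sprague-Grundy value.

10

Compute the nim-sum pairwise:
6 ⊕ 4 = 2
2 ⊕ 8 = 10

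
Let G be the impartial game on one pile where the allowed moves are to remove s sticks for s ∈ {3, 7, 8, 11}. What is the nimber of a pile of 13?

2

Build the Grundy sequence with g(k) = mex{g(k−s) : s ∈ {3, 7, 8, 11}, s ≤ k}:
g(0) = mex{} = 0
g(1) = mex{} = 0
g(2) = mex{} = 0
g(3) = mex{0} = 1
g(4) = mex{0} = 1
g(5) = mex{0} = 1
g(6) = mex{1} = 0
g(7) = mex{0,1} = 2
g(8) = mex{0,1} = 2
g(9) = mex{0} = 1
g(10) = mex{0,1,2} = 3
g(11) = mex{0,1,2} = 3
g(12) = mex{0,1} = 2
g(13) = mex{0,1,3} = 2
So g(13) = 2.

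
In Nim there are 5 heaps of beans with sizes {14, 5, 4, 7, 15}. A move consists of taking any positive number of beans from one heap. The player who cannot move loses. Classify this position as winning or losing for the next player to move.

Compute the nim-sum pairwise:
14 ⊕ 5 = 11
11 ⊕ 4 = 15
15 ⊕ 7 = 8
8 ⊕ 15 = 7
The nim-sum is 7 ≠ 0, so this is an N-position: the player to move can win.

Winning position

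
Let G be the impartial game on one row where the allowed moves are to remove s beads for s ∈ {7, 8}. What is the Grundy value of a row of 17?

Grundy values for subtraction set {7, 8}:
k:     0  1  2  3  4  5  6  7  8  9 10 11 12 13 14 15 16 17
g(k):  0  0  0  0  0  0  0  1  1  1  1  1  1  1  2  0  0  0
So g(17) = 0.

0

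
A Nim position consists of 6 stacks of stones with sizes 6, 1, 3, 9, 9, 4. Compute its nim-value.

0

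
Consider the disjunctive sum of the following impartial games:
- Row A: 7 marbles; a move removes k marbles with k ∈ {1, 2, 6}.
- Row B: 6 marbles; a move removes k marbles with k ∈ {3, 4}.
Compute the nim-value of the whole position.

Grundy values for row A (subtraction set {1, 2, 6}):
k:     0  1  2  3  4  5  6  7
g(k):  0  1  2  0  1  2  3  0
So g(7) = 0.
Build the Grundy sequence for row B with g(k) = mex{g(k−s) : s ∈ {3, 4}, s ≤ k}:
k:     0  1  2  3  4  5  6
g(k):  0  0  0  1  1  1  2
So g(6) = 2.
By the Sprague-Grundy theorem, the Grundy value of a sum of independent games is the XOR of the component values.
Combined value = 0 XOR 2 = 2.

2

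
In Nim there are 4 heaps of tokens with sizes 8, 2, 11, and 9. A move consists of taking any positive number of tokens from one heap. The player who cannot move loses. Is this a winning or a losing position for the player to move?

Winning position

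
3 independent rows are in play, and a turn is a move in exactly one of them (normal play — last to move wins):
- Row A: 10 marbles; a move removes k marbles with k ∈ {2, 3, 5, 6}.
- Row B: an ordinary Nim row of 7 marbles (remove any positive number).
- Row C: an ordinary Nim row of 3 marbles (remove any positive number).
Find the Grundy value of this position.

5

Build the Grundy sequence for row A with g(k) = mex{g(k−s) : s ∈ {2, 3, 5, 6}, s ≤ k}:
g(0) = mex{} = 0
g(1) = mex{} = 0
g(2) = mex{0} = 1
g(3) = mex{0} = 1
g(4) = mex{0,1} = 2
g(5) = mex{0,1} = 2
g(6) = mex{0,1,2} = 3
g(7) = mex{0,1,2} = 3
g(8) = mex{1,2,3} = 0
g(9) = mex{1,2,3} = 0
g(10) = mex{0,2,3} = 1
So g(10) = 1.
Row B is a plain Nim row of size 7, so its Grundy value is 7.
Row C is a plain Nim row of size 3, so its Grundy value is 3.
The value of a disjunctive sum is the nim-sum of the parts.
Combined value = 1 XOR 7 XOR 3 = 5.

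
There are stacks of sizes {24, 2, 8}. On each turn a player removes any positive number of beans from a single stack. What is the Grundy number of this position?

18

Nim-sum: 24 ^ 2 ^ 8 = 18.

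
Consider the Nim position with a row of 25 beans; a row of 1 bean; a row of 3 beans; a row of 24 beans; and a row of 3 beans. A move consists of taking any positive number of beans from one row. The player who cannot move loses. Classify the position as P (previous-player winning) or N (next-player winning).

P-position

Bitwise XOR of the heap sizes:
  11001  (25)
  00001  (1)
  00011  (3)
  11000  (24)
  00011  (3)
  -----
  00000  (0)
The nim-sum is 0, so this is a P-position: the player to move is in a losing position under optimal play.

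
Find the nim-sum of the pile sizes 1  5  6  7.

Bitwise XOR of the heap sizes:
  001  (1)
  101  (5)
  110  (6)
  111  (7)
  ---
  101  (5)

5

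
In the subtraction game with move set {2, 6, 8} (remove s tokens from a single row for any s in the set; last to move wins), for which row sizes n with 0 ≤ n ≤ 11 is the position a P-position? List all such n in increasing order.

Compute g(0), g(1), … for moves {2, 6, 8}:
g(0) = mex{} = 0
g(1) = mex{} = 0
g(2) = mex{0} = 1
g(3) = mex{0} = 1
g(4) = mex{1} = 0
g(5) = mex{1} = 0
g(6) = mex{0} = 1
g(7) = mex{0} = 1
g(8) = mex{0,1} = 2
g(9) = mex{0,1} = 2
g(10) = mex{0,1,2} = 3
g(11) = mex{0,1,2} = 3
The P-positions (g = 0) in 0..11 are 0, 1, 4, 5.

0, 1, 4, 5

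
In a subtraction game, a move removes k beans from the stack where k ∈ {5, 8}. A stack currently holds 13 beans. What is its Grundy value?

0

Grundy values for subtraction set {5, 8}:
g(0) = mex{} = 0
g(1) = mex{} = 0
g(2) = mex{} = 0
g(3) = mex{} = 0
g(4) = mex{} = 0
g(5) = mex{0} = 1
g(6) = mex{0} = 1
g(7) = mex{0} = 1
g(8) = mex{0} = 1
g(9) = mex{0} = 1
g(10) = mex{0,1} = 2
g(11) = mex{0,1} = 2
g(12) = mex{0,1} = 2
g(13) = mex{1} = 0
So g(13) = 0.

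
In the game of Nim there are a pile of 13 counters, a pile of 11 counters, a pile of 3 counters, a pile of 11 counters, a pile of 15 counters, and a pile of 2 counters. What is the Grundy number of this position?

Nim-sum: 13 ⊕ 11 ⊕ 3 ⊕ 11 ⊕ 15 ⊕ 2 = 3.

3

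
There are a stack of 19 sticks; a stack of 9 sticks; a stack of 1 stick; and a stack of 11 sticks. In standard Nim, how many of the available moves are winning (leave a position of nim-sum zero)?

1

Compute the nim-sum pairwise:
19 ⊕ 9 = 26
26 ⊕ 1 = 27
27 ⊕ 11 = 16
The overall nim-sum is X = 16. A stack of size p has a winning move iff p XOR X < p (reduce it to p XOR X).
  19: 19 XOR 16 = 3 < 19 — winning move (to 3).
  9: 9 XOR 16 = 25 ≥ 9 — no move.
  1: 1 XOR 16 = 17 ≥ 1 — no move.
  11: 11 XOR 16 = 27 ≥ 11 — no move.
That gives 1 winning move.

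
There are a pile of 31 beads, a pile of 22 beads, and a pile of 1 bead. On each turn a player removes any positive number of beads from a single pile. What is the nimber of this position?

Bitwise XOR of the heap sizes:
  11111  (31)
  10110  (22)
  00001  (1)
  -----
  01000  (8)

8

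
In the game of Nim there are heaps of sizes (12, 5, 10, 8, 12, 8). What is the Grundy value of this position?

15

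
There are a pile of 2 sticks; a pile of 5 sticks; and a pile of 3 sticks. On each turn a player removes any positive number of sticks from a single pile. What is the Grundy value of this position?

Write each in binary and XOR column by column:
  010  (2)
  101  (5)
  011  (3)
  ---
  100  (4)

4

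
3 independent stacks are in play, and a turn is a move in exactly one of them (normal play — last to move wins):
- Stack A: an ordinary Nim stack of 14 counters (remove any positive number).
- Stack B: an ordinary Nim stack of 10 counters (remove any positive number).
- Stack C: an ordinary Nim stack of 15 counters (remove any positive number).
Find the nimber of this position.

11

Stack A is a plain Nim stack of size 14, so its Grundy value is 14.
Stack B is a plain Nim stack of size 10, so its Grundy value is 10.
Stack C is a plain Nim stack of size 15, so its Grundy value is 15.
The value of a disjunctive sum is the nim-sum of the parts.
Combined value = 14 XOR 10 XOR 15 = 11.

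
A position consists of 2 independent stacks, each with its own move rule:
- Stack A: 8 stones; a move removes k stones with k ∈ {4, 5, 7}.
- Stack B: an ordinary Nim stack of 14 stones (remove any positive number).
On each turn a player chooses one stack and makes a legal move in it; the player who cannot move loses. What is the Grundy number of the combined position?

12

Build the Grundy sequence for stack A with g(k) = mex{g(k−s) : s ∈ {4, 5, 7}, s ≤ k}:
g(0) = mex{} = 0
g(1) = mex{} = 0
g(2) = mex{} = 0
g(3) = mex{} = 0
g(4) = mex{0} = 1
g(5) = mex{0} = 1
g(6) = mex{0} = 1
g(7) = mex{0} = 1
g(8) = mex{0,1} = 2
So g(8) = 2.
Stack B is a plain Nim stack of size 14, so its Grundy value is 14.
By the Sprague-Grundy theorem, the Grundy value of a sum of independent games is the XOR of the component values.
Combined value = 2 XOR 14 = 12.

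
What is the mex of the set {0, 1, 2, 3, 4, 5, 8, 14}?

The values 0, 1, 2, 3, 4, 5 are all present; 6 is the first non-negative integer missing from the set.

6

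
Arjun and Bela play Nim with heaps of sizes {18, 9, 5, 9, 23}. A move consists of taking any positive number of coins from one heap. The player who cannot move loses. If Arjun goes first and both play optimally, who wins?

Bitwise XOR of the heap sizes:
  10010  (18)
  01001  (9)
  00101  (5)
  01001  (9)
  10111  (23)
  -----
  00000  (0)
The nim-sum is 0, so this is a P-position: the player to move is in a losing position under optimal play; Arjun is about to move from it and so loses — Bela wins.

Bela wins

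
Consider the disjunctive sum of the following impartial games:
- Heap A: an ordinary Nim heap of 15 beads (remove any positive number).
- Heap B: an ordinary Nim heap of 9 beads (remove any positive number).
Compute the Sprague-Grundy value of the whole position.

Heap A is a plain Nim heap of size 15, so its Grundy value is 15.
Heap B is a plain Nim heap of size 9, so its Grundy value is 9.
The value of a disjunctive sum is the nim-sum of the parts.
Combined value = 15 ⊕ 9 = 6.

6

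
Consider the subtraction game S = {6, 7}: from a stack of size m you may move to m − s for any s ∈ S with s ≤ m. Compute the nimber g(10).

1

Compute g(0), g(1), … for moves {6, 7}:
g(0) = mex{} = 0
g(1) = mex{} = 0
g(2) = mex{} = 0
g(3) = mex{} = 0
g(4) = mex{} = 0
g(5) = mex{} = 0
g(6) = mex{0} = 1
g(7) = mex{0} = 1
g(8) = mex{0} = 1
g(9) = mex{0} = 1
g(10) = mex{0} = 1
So g(10) = 1.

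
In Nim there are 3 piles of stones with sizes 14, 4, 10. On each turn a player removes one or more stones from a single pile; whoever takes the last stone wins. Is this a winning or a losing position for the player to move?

Losing position

Bitwise XOR of the heap sizes:
  1110  (14)
  0100  (4)
  1010  (10)
  ----
  0000  (0)
The nim-sum is 0, so this is a P-position: the player to move is in a losing position under optimal play.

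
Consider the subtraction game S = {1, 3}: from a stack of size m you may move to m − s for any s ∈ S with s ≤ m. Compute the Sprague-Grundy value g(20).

0

Compute g(0), g(1), … for moves {1, 3}:
k:     0  1  2  3  4  5  6  7  8  9 10 11 12 13 14 15 16 17 18 19 20
g(k):  0  1  0  1  0  1  0  1  0  1  0  1  0  1  0  1  0  1  0  1  0
So g(20) = 0.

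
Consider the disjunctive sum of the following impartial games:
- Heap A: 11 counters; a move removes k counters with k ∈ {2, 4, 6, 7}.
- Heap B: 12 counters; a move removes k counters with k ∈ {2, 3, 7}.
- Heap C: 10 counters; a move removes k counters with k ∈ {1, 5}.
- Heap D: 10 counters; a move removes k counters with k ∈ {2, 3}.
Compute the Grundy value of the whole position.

0

Build the Grundy sequence for heap A with g(k) = mex{g(k−s) : s ∈ {2, 4, 6, 7}, s ≤ k}:
k:     0  1  2  3  4  5  6  7  8  9 10 11
g(k):  0  0  1  1  2  2  3  3  4  0  0  1
So g(11) = 1.
Build the Grundy sequence for heap B with g(k) = mex{g(k−s) : s ∈ {2, 3, 7}, s ≤ k}:
g(0) = mex{} = 0
g(1) = mex{} = 0
g(2) = mex{0} = 1
g(3) = mex{0} = 1
g(4) = mex{0,1} = 2
g(5) = mex{1} = 0
g(6) = mex{1,2} = 0
g(7) = mex{0,2} = 1
g(8) = mex{0} = 1
g(9) = mex{0,1} = 2
g(10) = mex{1} = 0
g(11) = mex{1,2} = 0
g(12) = mex{0,2} = 1
So g(12) = 1.
Grundy values for heap C (subtraction set {1, 5}):
g(0) = mex{} = 0
g(1) = mex{0} = 1
g(2) = mex{1} = 0
g(3) = mex{0} = 1
g(4) = mex{1} = 0
g(5) = mex{0} = 1
g(6) = mex{1} = 0
g(7) = mex{0} = 1
g(8) = mex{1} = 0
g(9) = mex{0} = 1
g(10) = mex{1} = 0
So g(10) = 0.
Build the Grundy sequence for heap D with g(k) = mex{g(k−s) : s ∈ {2, 3}, s ≤ k}:
k:     0  1  2  3  4  5  6  7  8  9 10
g(k):  0  0  1  1  2  0  0  1  1  2  0
So g(10) = 0.
By the Sprague-Grundy theorem, the Grundy value of a sum of independent games is the XOR of the component values.
Combined value = 1 ⊕ 1 ⊕ 0 ⊕ 0 = 0.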